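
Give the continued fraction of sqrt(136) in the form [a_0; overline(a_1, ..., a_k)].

[11; overline(1, 1, 1, 22)]

Write x_i = (sqrt(136) + m_i)/d_i with (m_0, d_0) = (0, 1). a_0 = floor(sqrt(136)) = 11, since 11^2 = 121 <= 136 < 144 = 12^2.
Iterate m_{i+1} = d_i*a_i - m_i, d_{i+1} = (136 - m_{i+1}^2)/d_i, a_{i+1} = floor((a_0 + m_{i+1})/d_{i+1}):
  m_1 = 1*11 - 0 = 11, d_1 = (136 - 11^2)/1 = 15/1 = 15, a_1 = floor((11 + 11)/15) = 1.
  m_2 = 15*1 - 11 = 4, d_2 = (136 - 4^2)/15 = 120/15 = 8, a_2 = floor((11 + 4)/8) = 1.
  m_3 = 8*1 - 4 = 4, d_3 = (136 - 4^2)/8 = 120/8 = 15, a_3 = floor((11 + 4)/15) = 1.
  m_4 = 15*1 - 4 = 11, d_4 = (136 - 11^2)/15 = 15/15 = 1, a_4 = floor((11 + 11)/1) = 22.
  m_5 = 1*22 - 11 = 11, d_5 = (136 - 11^2)/1 = 15/1 = 15: (m_5, d_5) = (m_1, d_1) = (11, 15), so from here the quotients repeat a_1, ..., a_4; the period length is 4.
Hence the expansion of sqrt(136) is a_0 = 11 followed by the repeating block 1, 1, 1, 22 (period 4).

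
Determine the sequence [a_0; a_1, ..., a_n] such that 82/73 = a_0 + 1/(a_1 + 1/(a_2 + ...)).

[1; 8, 9]

Run the Euclidean algorithm on 82 and 73; the successive quotients are the partial quotients a_0, a_1, ... (each step inverts the fractional part left over by the previous one):
  82 = 1*73 + 9, so a_0 = 1.
  73 = 8*9 + 1, so a_1 = 8.
  9 = 9*1 + 0, so a_2 = 9.
The remainder reaches 0 after 3 divisions, so the expansion has 3 partial quotients, read off in order.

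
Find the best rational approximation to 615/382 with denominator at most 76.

66/41

Expand x = 615/382 as a continued fraction with the Euclidean algorithm:
  615 = 1*382 + 233, so a_0 = 1.
  382 = 1*233 + 149, so a_1 = 1.
  233 = 1*149 + 84, so a_2 = 1.
  149 = 1*84 + 65, so a_3 = 1.
  84 = 1*65 + 19, so a_4 = 1.
  65 = 3*19 + 8, so a_5 = 3.
  19 = 2*8 + 3, so a_6 = 2.
  8 = 2*3 + 2, so a_7 = 2.
  3 = 1*2 + 1, so a_8 = 1.
  2 = 2*1 + 0, so a_9 = 2.
so x = [1; 1, 1, 1, 1, 3, 2, 2, 1, 2].
Convergents (p_i = a_i*p_{i-1} + p_{i-2}, q_i = a_i*q_{i-1} + q_{i-2} with p_{-2}=0, p_{-1}=1, q_{-2}=1, q_{-1}=0), until the denominator exceeds 76:
  i=0: a_0=1, p_0 = 1*1 + 0 = 1, q_0 = 1*0 + 1 = 1.
  i=1: a_1=1, p_1 = 1*1 + 1 = 2, q_1 = 1*1 + 0 = 1.
  i=2: a_2=1, p_2 = 1*2 + 1 = 3, q_2 = 1*1 + 1 = 2.
  i=3: a_3=1, p_3 = 1*3 + 2 = 5, q_3 = 1*2 + 1 = 3.
  i=4: a_4=1, p_4 = 1*5 + 3 = 8, q_4 = 1*3 + 2 = 5.
  i=5: a_5=3, p_5 = 3*8 + 5 = 29, q_5 = 3*5 + 3 = 18.
  i=6: a_6=2, p_6 = 2*29 + 8 = 66, q_6 = 2*18 + 5 = 41.
  i=7: a_7=2, p_7 = 2*66 + 29 = 161, q_7 = 2*41 + 18 = 100.
q_7 = 100 > 76, so the last convergent with denominator <= 76 is p_6/q_6 = 66/41.
The closest fraction with denominator <= 76 is either p_6/q_6 or the intermediate fraction (k*p_6 + p_5)/(k*q_6 + q_5) with the largest k >= 1 whose denominator stays <= 76; these approach x as k grows, and every other convergent or intermediate fraction in range is farther away.
Largest k: floor((76 - q_5)/q_6) = floor((76 - 18)/41) = 1.
That gives (1*66 + 29)/(1*41 + 18) = 95/59.
Compare the errors: |x - 66/41| = |615*41 - 66*382|/(382*41) = 3/15662, and |x - 95/59| = |615*59 - 95*382|/(382*59) = 5/22538.
Cross-multiplying, 3*22538 = 67614 < 78310 = 5*15662, so 3/15662 is smaller: the convergent 66/41 is closer to x than 95/59.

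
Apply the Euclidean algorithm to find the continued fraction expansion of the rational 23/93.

Run the Euclidean algorithm on 23 and 93; the successive quotients are the partial quotients a_0, a_1, ... (each step inverts the fractional part left over by the previous one):
  23 = 0*93 + 23, so a_0 = 0.
  93 = 4*23 + 1, so a_1 = 4.
  23 = 23*1 + 0, so a_2 = 23.
The remainder reaches 0 after 3 divisions, so the expansion has 3 partial quotients, read off in order.

[0; 4, 23]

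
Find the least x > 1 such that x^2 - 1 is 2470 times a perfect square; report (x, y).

First expand sqrt(2470) as a continued fraction. With x_i = (sqrt(2470) + m_i)/d_i and (m_0, d_0) = (0, 1): a_0 = floor(sqrt(2470)) = 49, since 49^2 = 2401 <= 2470 < 2500 = 50^2.
Iterate m_{i+1} = d_i*a_i - m_i, d_{i+1} = (2470 - m_{i+1}^2)/d_i, a_{i+1} = floor((a_0 + m_{i+1})/d_{i+1}):
  m_1 = 1*49 - 0 = 49, d_1 = (2470 - 49^2)/1 = 69/1 = 69, a_1 = floor((49 + 49)/69) = 1.
  m_2 = 69*1 - 49 = 20, d_2 = (2470 - 20^2)/69 = 2070/69 = 30, a_2 = floor((49 + 20)/30) = 2.
  m_3 = 30*2 - 20 = 40, d_3 = (2470 - 40^2)/30 = 870/30 = 29, a_3 = floor((49 + 40)/29) = 3.
  m_4 = 29*3 - 40 = 47, d_4 = (2470 - 47^2)/29 = 261/29 = 9, a_4 = floor((49 + 47)/9) = 10.
  m_5 = 9*10 - 47 = 43, d_5 = (2470 - 43^2)/9 = 621/9 = 69, a_5 = floor((49 + 43)/69) = 1.
  m_6 = 69*1 - 43 = 26, d_6 = (2470 - 26^2)/69 = 1794/69 = 26, a_6 = floor((49 + 26)/26) = 2.
  m_7 = 26*2 - 26 = 26, d_7 = (2470 - 26^2)/26 = 1794/26 = 69, a_7 = floor((49 + 26)/69) = 1.
  m_8 = 69*1 - 26 = 43, d_8 = (2470 - 43^2)/69 = 621/69 = 9, a_8 = floor((49 + 43)/9) = 10.
  m_9 = 9*10 - 43 = 47, d_9 = (2470 - 47^2)/9 = 261/9 = 29, a_9 = floor((49 + 47)/29) = 3.
  m_10 = 29*3 - 47 = 40, d_10 = (2470 - 40^2)/29 = 870/29 = 30, a_10 = floor((49 + 40)/30) = 2.
  m_11 = 30*2 - 40 = 20, d_11 = (2470 - 20^2)/30 = 2070/30 = 69, a_11 = floor((49 + 20)/69) = 1.
  m_12 = 69*1 - 20 = 49, d_12 = (2470 - 49^2)/69 = 69/69 = 1, a_12 = floor((49 + 49)/1) = 98.
  m_13 = 1*98 - 49 = 49, d_13 = (2470 - 49^2)/1 = 69/1 = 69: (m_13, d_13) = (m_1, d_1) = (49, 69), so from here the quotients repeat a_1, ..., a_12; the period length is 12.
So sqrt(2470) = [49; (1, 2, 3, 10, 1, 2, 1, 10, 3, 2, 1, 98)] with period length k = 12.
k is even, so the fundamental solution of x^2 - 2470y^2 = 1 is (p_{k-1}, q_{k-1}) = (p_11, q_11); compute convergents through index 11.
Convergents (p_i = a_i*p_{i-1} + p_{i-2}, q_i = a_i*q_{i-1} + q_{i-2} with p_{-2}=0, p_{-1}=1, q_{-2}=1, q_{-1}=0):
  i=0: a_0=49, p_0 = 49*1 + 0 = 49, q_0 = 49*0 + 1 = 1.
  i=1: a_1=1, p_1 = 1*49 + 1 = 50, q_1 = 1*1 + 0 = 1.
  i=2: a_2=2, p_2 = 2*50 + 49 = 149, q_2 = 2*1 + 1 = 3.
  i=3: a_3=3, p_3 = 3*149 + 50 = 497, q_3 = 3*3 + 1 = 10.
  i=4: a_4=10, p_4 = 10*497 + 149 = 5119, q_4 = 10*10 + 3 = 103.
  i=5: a_5=1, p_5 = 1*5119 + 497 = 5616, q_5 = 1*103 + 10 = 113.
  i=6: a_6=2, p_6 = 2*5616 + 5119 = 16351, q_6 = 2*113 + 103 = 329.
  i=7: a_7=1, p_7 = 1*16351 + 5616 = 21967, q_7 = 1*329 + 113 = 442.
  i=8: a_8=10, p_8 = 10*21967 + 16351 = 236021, q_8 = 10*442 + 329 = 4749.
  i=9: a_9=3, p_9 = 3*236021 + 21967 = 730030, q_9 = 3*4749 + 442 = 14689.
  i=10: a_10=2, p_10 = 2*730030 + 236021 = 1696081, q_10 = 2*14689 + 4749 = 34127.
  i=11: a_11=1, p_11 = 1*1696081 + 730030 = 2426111, q_11 = 1*34127 + 14689 = 48816.
Check: 2426111^2 - 2470*48816^2 = 5886014584321 - 5886014584320 = 1, so (x, y) = (2426111, 48816) solves the equation, and by the theorem it is the least positive solution.

(x, y) = (2426111, 48816)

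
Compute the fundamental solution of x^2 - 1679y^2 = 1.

(x, y) = (1680, 41)

First expand sqrt(1679) as a continued fraction. With x_i = (sqrt(1679) + m_i)/d_i and (m_0, d_0) = (0, 1): a_0 = floor(sqrt(1679)) = 40, since 40^2 = 1600 <= 1679 < 1681 = 41^2.
Iterate m_{i+1} = d_i*a_i - m_i, d_{i+1} = (1679 - m_{i+1}^2)/d_i, a_{i+1} = floor((a_0 + m_{i+1})/d_{i+1}):
  m_1 = 1*40 - 0 = 40, d_1 = (1679 - 40^2)/1 = 79/1 = 79, a_1 = floor((40 + 40)/79) = 1.
  m_2 = 79*1 - 40 = 39, d_2 = (1679 - 39^2)/79 = 158/79 = 2, a_2 = floor((40 + 39)/2) = 39.
  m_3 = 2*39 - 39 = 39, d_3 = (1679 - 39^2)/2 = 158/2 = 79, a_3 = floor((40 + 39)/79) = 1.
  m_4 = 79*1 - 39 = 40, d_4 = (1679 - 40^2)/79 = 79/79 = 1, a_4 = floor((40 + 40)/1) = 80.
  m_5 = 1*80 - 40 = 40, d_5 = (1679 - 40^2)/1 = 79/1 = 79: (m_5, d_5) = (m_1, d_1) = (40, 79), so from here the quotients repeat a_1, ..., a_4; the period length is 4.
So sqrt(1679) = [40; (1, 39, 1, 80)] with period length k = 4.
k is even, so the fundamental solution of x^2 - 1679y^2 = 1 is (p_{k-1}, q_{k-1}) = (p_3, q_3); compute convergents through index 3.
Convergents (p_i = a_i*p_{i-1} + p_{i-2}, q_i = a_i*q_{i-1} + q_{i-2} with p_{-2}=0, p_{-1}=1, q_{-2}=1, q_{-1}=0):
  i=0: a_0=40, p_0 = 40*1 + 0 = 40, q_0 = 40*0 + 1 = 1.
  i=1: a_1=1, p_1 = 1*40 + 1 = 41, q_1 = 1*1 + 0 = 1.
  i=2: a_2=39, p_2 = 39*41 + 40 = 1639, q_2 = 39*1 + 1 = 40.
  i=3: a_3=1, p_3 = 1*1639 + 41 = 1680, q_3 = 1*40 + 1 = 41.
Check: 1680^2 - 1679*41^2 = 2822400 - 2822399 = 1, so (x, y) = (1680, 41) solves the equation, and by the theorem it is the least positive solution.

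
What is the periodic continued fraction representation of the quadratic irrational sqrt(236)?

[15; (2, 1, 3, 5, 1, 6, 1, 5, 3, 1, 2, 30)]

Write x_i = (sqrt(236) + m_i)/d_i with (m_0, d_0) = (0, 1). a_0 = floor(sqrt(236)) = 15, since 15^2 = 225 <= 236 < 256 = 16^2.
Iterate m_{i+1} = d_i*a_i - m_i, d_{i+1} = (236 - m_{i+1}^2)/d_i, a_{i+1} = floor((a_0 + m_{i+1})/d_{i+1}):
  m_1 = 1*15 - 0 = 15, d_1 = (236 - 15^2)/1 = 11/1 = 11, a_1 = floor((15 + 15)/11) = 2.
  m_2 = 11*2 - 15 = 7, d_2 = (236 - 7^2)/11 = 187/11 = 17, a_2 = floor((15 + 7)/17) = 1.
  m_3 = 17*1 - 7 = 10, d_3 = (236 - 10^2)/17 = 136/17 = 8, a_3 = floor((15 + 10)/8) = 3.
  m_4 = 8*3 - 10 = 14, d_4 = (236 - 14^2)/8 = 40/8 = 5, a_4 = floor((15 + 14)/5) = 5.
  m_5 = 5*5 - 14 = 11, d_5 = (236 - 11^2)/5 = 115/5 = 23, a_5 = floor((15 + 11)/23) = 1.
  m_6 = 23*1 - 11 = 12, d_6 = (236 - 12^2)/23 = 92/23 = 4, a_6 = floor((15 + 12)/4) = 6.
  m_7 = 4*6 - 12 = 12, d_7 = (236 - 12^2)/4 = 92/4 = 23, a_7 = floor((15 + 12)/23) = 1.
  m_8 = 23*1 - 12 = 11, d_8 = (236 - 11^2)/23 = 115/23 = 5, a_8 = floor((15 + 11)/5) = 5.
  m_9 = 5*5 - 11 = 14, d_9 = (236 - 14^2)/5 = 40/5 = 8, a_9 = floor((15 + 14)/8) = 3.
  m_10 = 8*3 - 14 = 10, d_10 = (236 - 10^2)/8 = 136/8 = 17, a_10 = floor((15 + 10)/17) = 1.
  m_11 = 17*1 - 10 = 7, d_11 = (236 - 7^2)/17 = 187/17 = 11, a_11 = floor((15 + 7)/11) = 2.
  m_12 = 11*2 - 7 = 15, d_12 = (236 - 15^2)/11 = 11/11 = 1, a_12 = floor((15 + 15)/1) = 30.
  m_13 = 1*30 - 15 = 15, d_13 = (236 - 15^2)/1 = 11/1 = 11: (m_13, d_13) = (m_1, d_1) = (15, 11), so from here the quotients repeat a_1, ..., a_12; the period length is 12.
Hence the expansion of sqrt(236) is a_0 = 15 followed by the repeating block 2, 1, 3, 5, 1, 6, 1, 5, 3, 1, 2, 30 (period 12).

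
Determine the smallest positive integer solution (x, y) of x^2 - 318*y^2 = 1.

(x, y) = (107, 6)

First expand sqrt(318) as a continued fraction. With x_i = (sqrt(318) + m_i)/d_i and (m_0, d_0) = (0, 1): a_0 = floor(sqrt(318)) = 17, since 17^2 = 289 <= 318 < 324 = 18^2.
Iterate m_{i+1} = d_i*a_i - m_i, d_{i+1} = (318 - m_{i+1}^2)/d_i, a_{i+1} = floor((a_0 + m_{i+1})/d_{i+1}):
  m_1 = 1*17 - 0 = 17, d_1 = (318 - 17^2)/1 = 29/1 = 29, a_1 = floor((17 + 17)/29) = 1.
  m_2 = 29*1 - 17 = 12, d_2 = (318 - 12^2)/29 = 174/29 = 6, a_2 = floor((17 + 12)/6) = 4.
  m_3 = 6*4 - 12 = 12, d_3 = (318 - 12^2)/6 = 174/6 = 29, a_3 = floor((17 + 12)/29) = 1.
  m_4 = 29*1 - 12 = 17, d_4 = (318 - 17^2)/29 = 29/29 = 1, a_4 = floor((17 + 17)/1) = 34.
  m_5 = 1*34 - 17 = 17, d_5 = (318 - 17^2)/1 = 29/1 = 29: (m_5, d_5) = (m_1, d_1) = (17, 29), so from here the quotients repeat a_1, ..., a_4; the period length is 4.
So sqrt(318) = [17; (1, 4, 1, 34)] with period length k = 4.
k is even, so the fundamental solution of x^2 - 318y^2 = 1 is (p_{k-1}, q_{k-1}) = (p_3, q_3); compute convergents through index 3.
Convergents (p_i = a_i*p_{i-1} + p_{i-2}, q_i = a_i*q_{i-1} + q_{i-2} with p_{-2}=0, p_{-1}=1, q_{-2}=1, q_{-1}=0):
  i=0: a_0=17, p_0 = 17*1 + 0 = 17, q_0 = 17*0 + 1 = 1.
  i=1: a_1=1, p_1 = 1*17 + 1 = 18, q_1 = 1*1 + 0 = 1.
  i=2: a_2=4, p_2 = 4*18 + 17 = 89, q_2 = 4*1 + 1 = 5.
  i=3: a_3=1, p_3 = 1*89 + 18 = 107, q_3 = 1*5 + 1 = 6.
Check: 107^2 - 318*6^2 = 11449 - 11448 = 1, so (x, y) = (107, 6) solves the equation, and by the theorem it is the least positive solution.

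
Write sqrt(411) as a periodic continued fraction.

Write x_i = (sqrt(411) + m_i)/d_i with (m_0, d_0) = (0, 1). a_0 = floor(sqrt(411)) = 20, since 20^2 = 400 <= 411 < 441 = 21^2.
Iterate m_{i+1} = d_i*a_i - m_i, d_{i+1} = (411 - m_{i+1}^2)/d_i, a_{i+1} = floor((a_0 + m_{i+1})/d_{i+1}):
  m_1 = 1*20 - 0 = 20, d_1 = (411 - 20^2)/1 = 11/1 = 11, a_1 = floor((20 + 20)/11) = 3.
  m_2 = 11*3 - 20 = 13, d_2 = (411 - 13^2)/11 = 242/11 = 22, a_2 = floor((20 + 13)/22) = 1.
  m_3 = 22*1 - 13 = 9, d_3 = (411 - 9^2)/22 = 330/22 = 15, a_3 = floor((20 + 9)/15) = 1.
  m_4 = 15*1 - 9 = 6, d_4 = (411 - 6^2)/15 = 375/15 = 25, a_4 = floor((20 + 6)/25) = 1.
  m_5 = 25*1 - 6 = 19, d_5 = (411 - 19^2)/25 = 50/25 = 2, a_5 = floor((20 + 19)/2) = 19.
  m_6 = 2*19 - 19 = 19, d_6 = (411 - 19^2)/2 = 50/2 = 25, a_6 = floor((20 + 19)/25) = 1.
  m_7 = 25*1 - 19 = 6, d_7 = (411 - 6^2)/25 = 375/25 = 15, a_7 = floor((20 + 6)/15) = 1.
  m_8 = 15*1 - 6 = 9, d_8 = (411 - 9^2)/15 = 330/15 = 22, a_8 = floor((20 + 9)/22) = 1.
  m_9 = 22*1 - 9 = 13, d_9 = (411 - 13^2)/22 = 242/22 = 11, a_9 = floor((20 + 13)/11) = 3.
  m_10 = 11*3 - 13 = 20, d_10 = (411 - 20^2)/11 = 11/11 = 1, a_10 = floor((20 + 20)/1) = 40.
  m_11 = 1*40 - 20 = 20, d_11 = (411 - 20^2)/1 = 11/1 = 11: (m_11, d_11) = (m_1, d_1) = (20, 11), so from here the quotients repeat a_1, ..., a_10; the period length is 10.
Hence the expansion of sqrt(411) is a_0 = 20 followed by the repeating block 3, 1, 1, 1, 19, 1, 1, 1, 3, 40 (period 10).

[20; (3, 1, 1, 1, 19, 1, 1, 1, 3, 40)]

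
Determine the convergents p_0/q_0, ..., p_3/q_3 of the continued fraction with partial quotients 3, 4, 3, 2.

3/1, 13/4, 42/13, 97/30

Using the convergent recurrence p_i = a_i*p_{i-1} + p_{i-2}, q_i = a_i*q_{i-1} + q_{i-2} with p_{-2}=0, p_{-1}=1, q_{-2}=1, q_{-1}=0:
  i=0: a_0=3, p_0 = 3*1 + 0 = 3, q_0 = 3*0 + 1 = 1.
  i=1: a_1=4, p_1 = 4*3 + 1 = 13, q_1 = 4*1 + 0 = 4.
  i=2: a_2=3, p_2 = 3*13 + 3 = 42, q_2 = 3*4 + 1 = 13.
  i=3: a_3=2, p_3 = 2*42 + 13 = 97, q_3 = 2*13 + 4 = 30.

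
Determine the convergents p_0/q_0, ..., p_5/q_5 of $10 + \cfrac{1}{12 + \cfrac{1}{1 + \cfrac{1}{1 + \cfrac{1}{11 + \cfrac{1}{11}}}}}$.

10/1, 121/12, 131/13, 252/25, 2903/288, 32185/3193

Using the convergent recurrence p_i = a_i*p_{i-1} + p_{i-2}, q_i = a_i*q_{i-1} + q_{i-2} with p_{-2}=0, p_{-1}=1, q_{-2}=1, q_{-1}=0:
  i=0: a_0=10, p_0 = 10*1 + 0 = 10, q_0 = 10*0 + 1 = 1.
  i=1: a_1=12, p_1 = 12*10 + 1 = 121, q_1 = 12*1 + 0 = 12.
  i=2: a_2=1, p_2 = 1*121 + 10 = 131, q_2 = 1*12 + 1 = 13.
  i=3: a_3=1, p_3 = 1*131 + 121 = 252, q_3 = 1*13 + 12 = 25.
  i=4: a_4=11, p_4 = 11*252 + 131 = 2903, q_4 = 11*25 + 13 = 288.
  i=5: a_5=11, p_5 = 11*2903 + 252 = 32185, q_5 = 11*288 + 25 = 3193.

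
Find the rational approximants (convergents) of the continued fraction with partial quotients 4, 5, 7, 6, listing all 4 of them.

4/1, 21/5, 151/36, 927/221

Using the convergent recurrence p_i = a_i*p_{i-1} + p_{i-2}, q_i = a_i*q_{i-1} + q_{i-2} with p_{-2}=0, p_{-1}=1, q_{-2}=1, q_{-1}=0:
  i=0: a_0=4, p_0 = 4*1 + 0 = 4, q_0 = 4*0 + 1 = 1.
  i=1: a_1=5, p_1 = 5*4 + 1 = 21, q_1 = 5*1 + 0 = 5.
  i=2: a_2=7, p_2 = 7*21 + 4 = 151, q_2 = 7*5 + 1 = 36.
  i=3: a_3=6, p_3 = 6*151 + 21 = 927, q_3 = 6*36 + 5 = 221.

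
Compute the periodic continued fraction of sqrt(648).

Write x_i = (sqrt(648) + m_i)/d_i with (m_0, d_0) = (0, 1). a_0 = floor(sqrt(648)) = 25, since 25^2 = 625 <= 648 < 676 = 26^2.
Iterate m_{i+1} = d_i*a_i - m_i, d_{i+1} = (648 - m_{i+1}^2)/d_i, a_{i+1} = floor((a_0 + m_{i+1})/d_{i+1}):
  m_1 = 1*25 - 0 = 25, d_1 = (648 - 25^2)/1 = 23/1 = 23, a_1 = floor((25 + 25)/23) = 2.
  m_2 = 23*2 - 25 = 21, d_2 = (648 - 21^2)/23 = 207/23 = 9, a_2 = floor((25 + 21)/9) = 5.
  m_3 = 9*5 - 21 = 24, d_3 = (648 - 24^2)/9 = 72/9 = 8, a_3 = floor((25 + 24)/8) = 6.
  m_4 = 8*6 - 24 = 24, d_4 = (648 - 24^2)/8 = 72/8 = 9, a_4 = floor((25 + 24)/9) = 5.
  m_5 = 9*5 - 24 = 21, d_5 = (648 - 21^2)/9 = 207/9 = 23, a_5 = floor((25 + 21)/23) = 2.
  m_6 = 23*2 - 21 = 25, d_6 = (648 - 25^2)/23 = 23/23 = 1, a_6 = floor((25 + 25)/1) = 50.
  m_7 = 1*50 - 25 = 25, d_7 = (648 - 25^2)/1 = 23/1 = 23: (m_7, d_7) = (m_1, d_1) = (25, 23), so from here the quotients repeat a_1, ..., a_6; the period length is 6.
Hence the expansion of sqrt(648) is a_0 = 25 followed by the repeating block 2, 5, 6, 5, 2, 50 (period 6).

[25; (2, 5, 6, 5, 2, 50)]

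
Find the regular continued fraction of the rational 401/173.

[2; 3, 6, 1, 7]

Run the Euclidean algorithm on 401 and 173; the successive quotients are the partial quotients a_0, a_1, ... (each step inverts the fractional part left over by the previous one):
  401 = 2*173 + 55, so a_0 = 2.
  173 = 3*55 + 8, so a_1 = 3.
  55 = 6*8 + 7, so a_2 = 6.
  8 = 1*7 + 1, so a_3 = 1.
  7 = 7*1 + 0, so a_4 = 7.
The remainder reaches 0 after 5 divisions, so the expansion has 5 partial quotients, read off in order.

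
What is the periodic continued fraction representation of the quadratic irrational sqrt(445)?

[21; (10, 1, 1, 10, 42)]

Write x_i = (sqrt(445) + m_i)/d_i with (m_0, d_0) = (0, 1). a_0 = floor(sqrt(445)) = 21, since 21^2 = 441 <= 445 < 484 = 22^2.
Iterate m_{i+1} = d_i*a_i - m_i, d_{i+1} = (445 - m_{i+1}^2)/d_i, a_{i+1} = floor((a_0 + m_{i+1})/d_{i+1}):
  m_1 = 1*21 - 0 = 21, d_1 = (445 - 21^2)/1 = 4/1 = 4, a_1 = floor((21 + 21)/4) = 10.
  m_2 = 4*10 - 21 = 19, d_2 = (445 - 19^2)/4 = 84/4 = 21, a_2 = floor((21 + 19)/21) = 1.
  m_3 = 21*1 - 19 = 2, d_3 = (445 - 2^2)/21 = 441/21 = 21, a_3 = floor((21 + 2)/21) = 1.
  m_4 = 21*1 - 2 = 19, d_4 = (445 - 19^2)/21 = 84/21 = 4, a_4 = floor((21 + 19)/4) = 10.
  m_5 = 4*10 - 19 = 21, d_5 = (445 - 21^2)/4 = 4/4 = 1, a_5 = floor((21 + 21)/1) = 42.
  m_6 = 1*42 - 21 = 21, d_6 = (445 - 21^2)/1 = 4/1 = 4: (m_6, d_6) = (m_1, d_1) = (21, 4), so from here the quotients repeat a_1, ..., a_5; the period length is 5.
Hence the expansion of sqrt(445) is a_0 = 21 followed by the repeating block 10, 1, 1, 10, 42 (period 5).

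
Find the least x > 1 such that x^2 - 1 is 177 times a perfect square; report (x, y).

(x, y) = (62423, 4692)

First expand sqrt(177) as a continued fraction. With x_i = (sqrt(177) + m_i)/d_i and (m_0, d_0) = (0, 1): a_0 = floor(sqrt(177)) = 13, since 13^2 = 169 <= 177 < 196 = 14^2.
Iterate m_{i+1} = d_i*a_i - m_i, d_{i+1} = (177 - m_{i+1}^2)/d_i, a_{i+1} = floor((a_0 + m_{i+1})/d_{i+1}):
  m_1 = 1*13 - 0 = 13, d_1 = (177 - 13^2)/1 = 8/1 = 8, a_1 = floor((13 + 13)/8) = 3.
  m_2 = 8*3 - 13 = 11, d_2 = (177 - 11^2)/8 = 56/8 = 7, a_2 = floor((13 + 11)/7) = 3.
  m_3 = 7*3 - 11 = 10, d_3 = (177 - 10^2)/7 = 77/7 = 11, a_3 = floor((13 + 10)/11) = 2.
  m_4 = 11*2 - 10 = 12, d_4 = (177 - 12^2)/11 = 33/11 = 3, a_4 = floor((13 + 12)/3) = 8.
  m_5 = 3*8 - 12 = 12, d_5 = (177 - 12^2)/3 = 33/3 = 11, a_5 = floor((13 + 12)/11) = 2.
  m_6 = 11*2 - 12 = 10, d_6 = (177 - 10^2)/11 = 77/11 = 7, a_6 = floor((13 + 10)/7) = 3.
  m_7 = 7*3 - 10 = 11, d_7 = (177 - 11^2)/7 = 56/7 = 8, a_7 = floor((13 + 11)/8) = 3.
  m_8 = 8*3 - 11 = 13, d_8 = (177 - 13^2)/8 = 8/8 = 1, a_8 = floor((13 + 13)/1) = 26.
  m_9 = 1*26 - 13 = 13, d_9 = (177 - 13^2)/1 = 8/1 = 8: (m_9, d_9) = (m_1, d_1) = (13, 8), so from here the quotients repeat a_1, ..., a_8; the period length is 8.
So sqrt(177) = [13; (3, 3, 2, 8, 2, 3, 3, 26)] with period length k = 8.
k is even, so the fundamental solution of x^2 - 177y^2 = 1 is (p_{k-1}, q_{k-1}) = (p_7, q_7); compute convergents through index 7.
Convergents (p_i = a_i*p_{i-1} + p_{i-2}, q_i = a_i*q_{i-1} + q_{i-2} with p_{-2}=0, p_{-1}=1, q_{-2}=1, q_{-1}=0):
  i=0: a_0=13, p_0 = 13*1 + 0 = 13, q_0 = 13*0 + 1 = 1.
  i=1: a_1=3, p_1 = 3*13 + 1 = 40, q_1 = 3*1 + 0 = 3.
  i=2: a_2=3, p_2 = 3*40 + 13 = 133, q_2 = 3*3 + 1 = 10.
  i=3: a_3=2, p_3 = 2*133 + 40 = 306, q_3 = 2*10 + 3 = 23.
  i=4: a_4=8, p_4 = 8*306 + 133 = 2581, q_4 = 8*23 + 10 = 194.
  i=5: a_5=2, p_5 = 2*2581 + 306 = 5468, q_5 = 2*194 + 23 = 411.
  i=6: a_6=3, p_6 = 3*5468 + 2581 = 18985, q_6 = 3*411 + 194 = 1427.
  i=7: a_7=3, p_7 = 3*18985 + 5468 = 62423, q_7 = 3*1427 + 411 = 4692.
Check: 62423^2 - 177*4692^2 = 3896630929 - 3896630928 = 1, so (x, y) = (62423, 4692) solves the equation, and by the theorem it is the least positive solution.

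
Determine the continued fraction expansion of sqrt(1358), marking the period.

[36; (1, 5, 1, 2, 2, 36, 2, 2, 1, 5, 1, 72)]

Write x_i = (sqrt(1358) + m_i)/d_i with (m_0, d_0) = (0, 1). a_0 = floor(sqrt(1358)) = 36, since 36^2 = 1296 <= 1358 < 1369 = 37^2.
Iterate m_{i+1} = d_i*a_i - m_i, d_{i+1} = (1358 - m_{i+1}^2)/d_i, a_{i+1} = floor((a_0 + m_{i+1})/d_{i+1}):
  m_1 = 1*36 - 0 = 36, d_1 = (1358 - 36^2)/1 = 62/1 = 62, a_1 = floor((36 + 36)/62) = 1.
  m_2 = 62*1 - 36 = 26, d_2 = (1358 - 26^2)/62 = 682/62 = 11, a_2 = floor((36 + 26)/11) = 5.
  m_3 = 11*5 - 26 = 29, d_3 = (1358 - 29^2)/11 = 517/11 = 47, a_3 = floor((36 + 29)/47) = 1.
  m_4 = 47*1 - 29 = 18, d_4 = (1358 - 18^2)/47 = 1034/47 = 22, a_4 = floor((36 + 18)/22) = 2.
  m_5 = 22*2 - 18 = 26, d_5 = (1358 - 26^2)/22 = 682/22 = 31, a_5 = floor((36 + 26)/31) = 2.
  m_6 = 31*2 - 26 = 36, d_6 = (1358 - 36^2)/31 = 62/31 = 2, a_6 = floor((36 + 36)/2) = 36.
  m_7 = 2*36 - 36 = 36, d_7 = (1358 - 36^2)/2 = 62/2 = 31, a_7 = floor((36 + 36)/31) = 2.
  m_8 = 31*2 - 36 = 26, d_8 = (1358 - 26^2)/31 = 682/31 = 22, a_8 = floor((36 + 26)/22) = 2.
  m_9 = 22*2 - 26 = 18, d_9 = (1358 - 18^2)/22 = 1034/22 = 47, a_9 = floor((36 + 18)/47) = 1.
  m_10 = 47*1 - 18 = 29, d_10 = (1358 - 29^2)/47 = 517/47 = 11, a_10 = floor((36 + 29)/11) = 5.
  m_11 = 11*5 - 29 = 26, d_11 = (1358 - 26^2)/11 = 682/11 = 62, a_11 = floor((36 + 26)/62) = 1.
  m_12 = 62*1 - 26 = 36, d_12 = (1358 - 36^2)/62 = 62/62 = 1, a_12 = floor((36 + 36)/1) = 72.
  m_13 = 1*72 - 36 = 36, d_13 = (1358 - 36^2)/1 = 62/1 = 62: (m_13, d_13) = (m_1, d_1) = (36, 62), so from here the quotients repeat a_1, ..., a_12; the period length is 12.
Hence the expansion of sqrt(1358) is a_0 = 36 followed by the repeating block 1, 5, 1, 2, 2, 36, 2, 2, 1, 5, 1, 72 (period 12).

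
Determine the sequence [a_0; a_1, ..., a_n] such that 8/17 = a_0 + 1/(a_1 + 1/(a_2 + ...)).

Run the Euclidean algorithm on 8 and 17; the successive quotients are the partial quotients a_0, a_1, ... (each step inverts the fractional part left over by the previous one):
  8 = 0*17 + 8, so a_0 = 0.
  17 = 2*8 + 1, so a_1 = 2.
  8 = 8*1 + 0, so a_2 = 8.
The remainder reaches 0 after 3 divisions, so the expansion has 3 partial quotients, read off in order.

[0; 2, 8]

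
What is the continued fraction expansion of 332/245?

[1; 2, 1, 4, 2, 3, 2]

Run the Euclidean algorithm on 332 and 245; the successive quotients are the partial quotients a_0, a_1, ... (each step inverts the fractional part left over by the previous one):
  332 = 1*245 + 87, so a_0 = 1.
  245 = 2*87 + 71, so a_1 = 2.
  87 = 1*71 + 16, so a_2 = 1.
  71 = 4*16 + 7, so a_3 = 4.
  16 = 2*7 + 2, so a_4 = 2.
  7 = 3*2 + 1, so a_5 = 3.
  2 = 2*1 + 0, so a_6 = 2.
The remainder reaches 0 after 7 divisions, so the expansion has 7 partial quotients, read off in order.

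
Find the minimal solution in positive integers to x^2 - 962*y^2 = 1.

(x, y) = (1923, 62)

First expand sqrt(962) as a continued fraction. With x_i = (sqrt(962) + m_i)/d_i and (m_0, d_0) = (0, 1): a_0 = floor(sqrt(962)) = 31, since 31^2 = 961 <= 962 < 1024 = 32^2.
Iterate m_{i+1} = d_i*a_i - m_i, d_{i+1} = (962 - m_{i+1}^2)/d_i, a_{i+1} = floor((a_0 + m_{i+1})/d_{i+1}):
  m_1 = 1*31 - 0 = 31, d_1 = (962 - 31^2)/1 = 1/1 = 1, a_1 = floor((31 + 31)/1) = 62.
  m_2 = 1*62 - 31 = 31, d_2 = (962 - 31^2)/1 = 1/1 = 1: (m_2, d_2) = (m_1, d_1) = (31, 1), so from here the quotient a_1 repeats; the period length is 1.
So sqrt(962) = [31; (62)] with period length k = 1.
k is odd, so (p_{k-1}, q_{k-1}) only solves x^2 - 962y^2 = -1 and the fundamental solution of x^2 - 962y^2 = 1 is (p_{2k-1}, q_{2k-1}) = (p_1, q_1); compute convergents through index 1, running through the period twice.
Convergents (p_i = a_i*p_{i-1} + p_{i-2}, q_i = a_i*q_{i-1} + q_{i-2} with p_{-2}=0, p_{-1}=1, q_{-2}=1, q_{-1}=0):
  i=0: a_0=31, p_0 = 31*1 + 0 = 31, q_0 = 31*0 + 1 = 1.
  i=1: a_1=62, p_1 = 62*31 + 1 = 1923, q_1 = 62*1 + 0 = 62.
Indeed p_0^2 - 962*q_0^2 = 961 - 962 = -1, not +1.
Check: 1923^2 - 962*62^2 = 3697929 - 3697928 = 1, so (x, y) = (1923, 62) solves the equation, and by the theorem it is the least positive solution.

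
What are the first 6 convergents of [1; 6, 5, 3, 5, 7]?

Using the convergent recurrence p_i = a_i*p_{i-1} + p_{i-2}, q_i = a_i*q_{i-1} + q_{i-2} with p_{-2}=0, p_{-1}=1, q_{-2}=1, q_{-1}=0:
  i=0: a_0=1, p_0 = 1*1 + 0 = 1, q_0 = 1*0 + 1 = 1.
  i=1: a_1=6, p_1 = 6*1 + 1 = 7, q_1 = 6*1 + 0 = 6.
  i=2: a_2=5, p_2 = 5*7 + 1 = 36, q_2 = 5*6 + 1 = 31.
  i=3: a_3=3, p_3 = 3*36 + 7 = 115, q_3 = 3*31 + 6 = 99.
  i=4: a_4=5, p_4 = 5*115 + 36 = 611, q_4 = 5*99 + 31 = 526.
  i=5: a_5=7, p_5 = 7*611 + 115 = 4392, q_5 = 7*526 + 99 = 3781.

1/1, 7/6, 36/31, 115/99, 611/526, 4392/3781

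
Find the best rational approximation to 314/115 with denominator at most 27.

Expand x = 314/115 as a continued fraction with the Euclidean algorithm:
  314 = 2*115 + 84, so a_0 = 2.
  115 = 1*84 + 31, so a_1 = 1.
  84 = 2*31 + 22, so a_2 = 2.
  31 = 1*22 + 9, so a_3 = 1.
  22 = 2*9 + 4, so a_4 = 2.
  9 = 2*4 + 1, so a_5 = 2.
  4 = 4*1 + 0, so a_6 = 4.
so x = [2; 1, 2, 1, 2, 2, 4].
Convergents (p_i = a_i*p_{i-1} + p_{i-2}, q_i = a_i*q_{i-1} + q_{i-2} with p_{-2}=0, p_{-1}=1, q_{-2}=1, q_{-1}=0), until the denominator exceeds 27:
  i=0: a_0=2, p_0 = 2*1 + 0 = 2, q_0 = 2*0 + 1 = 1.
  i=1: a_1=1, p_1 = 1*2 + 1 = 3, q_1 = 1*1 + 0 = 1.
  i=2: a_2=2, p_2 = 2*3 + 2 = 8, q_2 = 2*1 + 1 = 3.
  i=3: a_3=1, p_3 = 1*8 + 3 = 11, q_3 = 1*3 + 1 = 4.
  i=4: a_4=2, p_4 = 2*11 + 8 = 30, q_4 = 2*4 + 3 = 11.
  i=5: a_5=2, p_5 = 2*30 + 11 = 71, q_5 = 2*11 + 4 = 26.
  i=6: a_6=4, p_6 = 4*71 + 30 = 314, q_6 = 4*26 + 11 = 115.
q_6 = 115 > 27, so the last convergent with denominator <= 27 is p_5/q_5 = 71/26.
The closest fraction with denominator <= 27 is either p_5/q_5 or the intermediate fraction (k*p_5 + p_4)/(k*q_5 + q_4) with the largest k >= 1 whose denominator stays <= 27; these approach x as k grows, and every other convergent or intermediate fraction in range is farther away.
Largest k: floor((27 - q_4)/q_5) = floor((27 - 11)/26) = 0.
Since k = 0, no intermediate fraction beyond p_5/q_5 has denominator <= 27, so the convergent 71/26 is the closest (its error is |314*26 - 71*115|/(115*26) = 1/2990).

71/26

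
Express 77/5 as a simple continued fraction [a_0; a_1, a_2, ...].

Run the Euclidean algorithm on 77 and 5; the successive quotients are the partial quotients a_0, a_1, ... (each step inverts the fractional part left over by the previous one):
  77 = 15*5 + 2, so a_0 = 15.
  5 = 2*2 + 1, so a_1 = 2.
  2 = 2*1 + 0, so a_2 = 2.
The remainder reaches 0 after 3 divisions, so the expansion has 3 partial quotients, read off in order.

[15; 2, 2]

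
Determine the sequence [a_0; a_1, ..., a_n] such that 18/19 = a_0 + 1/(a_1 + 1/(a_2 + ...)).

[0; 1, 18]

Run the Euclidean algorithm on 18 and 19; the successive quotients are the partial quotients a_0, a_1, ... (each step inverts the fractional part left over by the previous one):
  18 = 0*19 + 18, so a_0 = 0.
  19 = 1*18 + 1, so a_1 = 1.
  18 = 18*1 + 0, so a_2 = 18.
The remainder reaches 0 after 3 divisions, so the expansion has 3 partial quotients, read off in order.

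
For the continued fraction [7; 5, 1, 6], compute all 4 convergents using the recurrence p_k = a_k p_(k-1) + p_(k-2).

7/1, 36/5, 43/6, 294/41

Using the convergent recurrence p_i = a_i*p_{i-1} + p_{i-2}, q_i = a_i*q_{i-1} + q_{i-2} with p_{-2}=0, p_{-1}=1, q_{-2}=1, q_{-1}=0:
  i=0: a_0=7, p_0 = 7*1 + 0 = 7, q_0 = 7*0 + 1 = 1.
  i=1: a_1=5, p_1 = 5*7 + 1 = 36, q_1 = 5*1 + 0 = 5.
  i=2: a_2=1, p_2 = 1*36 + 7 = 43, q_2 = 1*5 + 1 = 6.
  i=3: a_3=6, p_3 = 6*43 + 36 = 294, q_3 = 6*6 + 5 = 41.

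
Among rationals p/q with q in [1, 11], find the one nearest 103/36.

20/7

Expand x = 103/36 as a continued fraction with the Euclidean algorithm:
  103 = 2*36 + 31, so a_0 = 2.
  36 = 1*31 + 5, so a_1 = 1.
  31 = 6*5 + 1, so a_2 = 6.
  5 = 5*1 + 0, so a_3 = 5.
so x = [2; 1, 6, 5].
Convergents (p_i = a_i*p_{i-1} + p_{i-2}, q_i = a_i*q_{i-1} + q_{i-2} with p_{-2}=0, p_{-1}=1, q_{-2}=1, q_{-1}=0), until the denominator exceeds 11:
  i=0: a_0=2, p_0 = 2*1 + 0 = 2, q_0 = 2*0 + 1 = 1.
  i=1: a_1=1, p_1 = 1*2 + 1 = 3, q_1 = 1*1 + 0 = 1.
  i=2: a_2=6, p_2 = 6*3 + 2 = 20, q_2 = 6*1 + 1 = 7.
  i=3: a_3=5, p_3 = 5*20 + 3 = 103, q_3 = 5*7 + 1 = 36.
q_3 = 36 > 11, so the last convergent with denominator <= 11 is p_2/q_2 = 20/7.
The closest fraction with denominator <= 11 is either p_2/q_2 or the intermediate fraction (k*p_2 + p_1)/(k*q_2 + q_1) with the largest k >= 1 whose denominator stays <= 11; these approach x as k grows, and every other convergent or intermediate fraction in range is farther away.
Largest k: floor((11 - q_1)/q_2) = floor((11 - 1)/7) = 1.
That gives (1*20 + 3)/(1*7 + 1) = 23/8.
Compare the errors: |x - 20/7| = |103*7 - 20*36|/(36*7) = 1/252, and |x - 23/8| = |103*8 - 23*36|/(36*8) = 4/288.
Cross-multiplying, 1*288 = 288 < 1008 = 4*252, so 1/252 is smaller: the convergent 20/7 is closer to x than 23/8.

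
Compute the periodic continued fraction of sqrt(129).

Write x_i = (sqrt(129) + m_i)/d_i with (m_0, d_0) = (0, 1). a_0 = floor(sqrt(129)) = 11, since 11^2 = 121 <= 129 < 144 = 12^2.
Iterate m_{i+1} = d_i*a_i - m_i, d_{i+1} = (129 - m_{i+1}^2)/d_i, a_{i+1} = floor((a_0 + m_{i+1})/d_{i+1}):
  m_1 = 1*11 - 0 = 11, d_1 = (129 - 11^2)/1 = 8/1 = 8, a_1 = floor((11 + 11)/8) = 2.
  m_2 = 8*2 - 11 = 5, d_2 = (129 - 5^2)/8 = 104/8 = 13, a_2 = floor((11 + 5)/13) = 1.
  m_3 = 13*1 - 5 = 8, d_3 = (129 - 8^2)/13 = 65/13 = 5, a_3 = floor((11 + 8)/5) = 3.
  m_4 = 5*3 - 8 = 7, d_4 = (129 - 7^2)/5 = 80/5 = 16, a_4 = floor((11 + 7)/16) = 1.
  m_5 = 16*1 - 7 = 9, d_5 = (129 - 9^2)/16 = 48/16 = 3, a_5 = floor((11 + 9)/3) = 6.
  m_6 = 3*6 - 9 = 9, d_6 = (129 - 9^2)/3 = 48/3 = 16, a_6 = floor((11 + 9)/16) = 1.
  m_7 = 16*1 - 9 = 7, d_7 = (129 - 7^2)/16 = 80/16 = 5, a_7 = floor((11 + 7)/5) = 3.
  m_8 = 5*3 - 7 = 8, d_8 = (129 - 8^2)/5 = 65/5 = 13, a_8 = floor((11 + 8)/13) = 1.
  m_9 = 13*1 - 8 = 5, d_9 = (129 - 5^2)/13 = 104/13 = 8, a_9 = floor((11 + 5)/8) = 2.
  m_10 = 8*2 - 5 = 11, d_10 = (129 - 11^2)/8 = 8/8 = 1, a_10 = floor((11 + 11)/1) = 22.
  m_11 = 1*22 - 11 = 11, d_11 = (129 - 11^2)/1 = 8/1 = 8: (m_11, d_11) = (m_1, d_1) = (11, 8), so from here the quotients repeat a_1, ..., a_10; the period length is 10.
Hence the expansion of sqrt(129) is a_0 = 11 followed by the repeating block 2, 1, 3, 1, 6, 1, 3, 1, 2, 22 (period 10).

[11; (2, 1, 3, 1, 6, 1, 3, 1, 2, 22)]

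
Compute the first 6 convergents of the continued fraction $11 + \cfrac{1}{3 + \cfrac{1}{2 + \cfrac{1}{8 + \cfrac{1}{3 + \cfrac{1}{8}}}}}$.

11/1, 34/3, 79/7, 666/59, 2077/184, 17282/1531

Using the convergent recurrence p_i = a_i*p_{i-1} + p_{i-2}, q_i = a_i*q_{i-1} + q_{i-2} with p_{-2}=0, p_{-1}=1, q_{-2}=1, q_{-1}=0:
  i=0: a_0=11, p_0 = 11*1 + 0 = 11, q_0 = 11*0 + 1 = 1.
  i=1: a_1=3, p_1 = 3*11 + 1 = 34, q_1 = 3*1 + 0 = 3.
  i=2: a_2=2, p_2 = 2*34 + 11 = 79, q_2 = 2*3 + 1 = 7.
  i=3: a_3=8, p_3 = 8*79 + 34 = 666, q_3 = 8*7 + 3 = 59.
  i=4: a_4=3, p_4 = 3*666 + 79 = 2077, q_4 = 3*59 + 7 = 184.
  i=5: a_5=8, p_5 = 8*2077 + 666 = 17282, q_5 = 8*184 + 59 = 1531.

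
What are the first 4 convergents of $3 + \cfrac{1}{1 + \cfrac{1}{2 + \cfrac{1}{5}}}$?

3/1, 4/1, 11/3, 59/16

Using the convergent recurrence p_i = a_i*p_{i-1} + p_{i-2}, q_i = a_i*q_{i-1} + q_{i-2} with p_{-2}=0, p_{-1}=1, q_{-2}=1, q_{-1}=0:
  i=0: a_0=3, p_0 = 3*1 + 0 = 3, q_0 = 3*0 + 1 = 1.
  i=1: a_1=1, p_1 = 1*3 + 1 = 4, q_1 = 1*1 + 0 = 1.
  i=2: a_2=2, p_2 = 2*4 + 3 = 11, q_2 = 2*1 + 1 = 3.
  i=3: a_3=5, p_3 = 5*11 + 4 = 59, q_3 = 5*3 + 1 = 16.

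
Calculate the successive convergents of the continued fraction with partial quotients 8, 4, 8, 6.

Using the convergent recurrence p_i = a_i*p_{i-1} + p_{i-2}, q_i = a_i*q_{i-1} + q_{i-2} with p_{-2}=0, p_{-1}=1, q_{-2}=1, q_{-1}=0:
  i=0: a_0=8, p_0 = 8*1 + 0 = 8, q_0 = 8*0 + 1 = 1.
  i=1: a_1=4, p_1 = 4*8 + 1 = 33, q_1 = 4*1 + 0 = 4.
  i=2: a_2=8, p_2 = 8*33 + 8 = 272, q_2 = 8*4 + 1 = 33.
  i=3: a_3=6, p_3 = 6*272 + 33 = 1665, q_3 = 6*33 + 4 = 202.

8/1, 33/4, 272/33, 1665/202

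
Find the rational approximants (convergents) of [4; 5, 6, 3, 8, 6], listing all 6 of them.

Using the convergent recurrence p_i = a_i*p_{i-1} + p_{i-2}, q_i = a_i*q_{i-1} + q_{i-2} with p_{-2}=0, p_{-1}=1, q_{-2}=1, q_{-1}=0:
  i=0: a_0=4, p_0 = 4*1 + 0 = 4, q_0 = 4*0 + 1 = 1.
  i=1: a_1=5, p_1 = 5*4 + 1 = 21, q_1 = 5*1 + 0 = 5.
  i=2: a_2=6, p_2 = 6*21 + 4 = 130, q_2 = 6*5 + 1 = 31.
  i=3: a_3=3, p_3 = 3*130 + 21 = 411, q_3 = 3*31 + 5 = 98.
  i=4: a_4=8, p_4 = 8*411 + 130 = 3418, q_4 = 8*98 + 31 = 815.
  i=5: a_5=6, p_5 = 6*3418 + 411 = 20919, q_5 = 6*815 + 98 = 4988.

4/1, 21/5, 130/31, 411/98, 3418/815, 20919/4988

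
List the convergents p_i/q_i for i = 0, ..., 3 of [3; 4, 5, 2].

Using the convergent recurrence p_i = a_i*p_{i-1} + p_{i-2}, q_i = a_i*q_{i-1} + q_{i-2} with p_{-2}=0, p_{-1}=1, q_{-2}=1, q_{-1}=0:
  i=0: a_0=3, p_0 = 3*1 + 0 = 3, q_0 = 3*0 + 1 = 1.
  i=1: a_1=4, p_1 = 4*3 + 1 = 13, q_1 = 4*1 + 0 = 4.
  i=2: a_2=5, p_2 = 5*13 + 3 = 68, q_2 = 5*4 + 1 = 21.
  i=3: a_3=2, p_3 = 2*68 + 13 = 149, q_3 = 2*21 + 4 = 46.

3/1, 13/4, 68/21, 149/46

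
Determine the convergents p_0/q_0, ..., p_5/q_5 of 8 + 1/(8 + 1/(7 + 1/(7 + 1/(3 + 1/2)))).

Using the convergent recurrence p_i = a_i*p_{i-1} + p_{i-2}, q_i = a_i*q_{i-1} + q_{i-2} with p_{-2}=0, p_{-1}=1, q_{-2}=1, q_{-1}=0:
  i=0: a_0=8, p_0 = 8*1 + 0 = 8, q_0 = 8*0 + 1 = 1.
  i=1: a_1=8, p_1 = 8*8 + 1 = 65, q_1 = 8*1 + 0 = 8.
  i=2: a_2=7, p_2 = 7*65 + 8 = 463, q_2 = 7*8 + 1 = 57.
  i=3: a_3=7, p_3 = 7*463 + 65 = 3306, q_3 = 7*57 + 8 = 407.
  i=4: a_4=3, p_4 = 3*3306 + 463 = 10381, q_4 = 3*407 + 57 = 1278.
  i=5: a_5=2, p_5 = 2*10381 + 3306 = 24068, q_5 = 2*1278 + 407 = 2963.

8/1, 65/8, 463/57, 3306/407, 10381/1278, 24068/2963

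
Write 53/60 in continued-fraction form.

[0; 1, 7, 1, 1, 3]

Run the Euclidean algorithm on 53 and 60; the successive quotients are the partial quotients a_0, a_1, ... (each step inverts the fractional part left over by the previous one):
  53 = 0*60 + 53, so a_0 = 0.
  60 = 1*53 + 7, so a_1 = 1.
  53 = 7*7 + 4, so a_2 = 7.
  7 = 1*4 + 3, so a_3 = 1.
  4 = 1*3 + 1, so a_4 = 1.
  3 = 3*1 + 0, so a_5 = 3.
The remainder reaches 0 after 6 divisions, so the expansion has 6 partial quotients, read off in order.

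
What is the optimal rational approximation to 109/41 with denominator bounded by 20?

Expand x = 109/41 as a continued fraction with the Euclidean algorithm:
  109 = 2*41 + 27, so a_0 = 2.
  41 = 1*27 + 14, so a_1 = 1.
  27 = 1*14 + 13, so a_2 = 1.
  14 = 1*13 + 1, so a_3 = 1.
  13 = 13*1 + 0, so a_4 = 13.
so x = [2; 1, 1, 1, 13].
Convergents (p_i = a_i*p_{i-1} + p_{i-2}, q_i = a_i*q_{i-1} + q_{i-2} with p_{-2}=0, p_{-1}=1, q_{-2}=1, q_{-1}=0), until the denominator exceeds 20:
  i=0: a_0=2, p_0 = 2*1 + 0 = 2, q_0 = 2*0 + 1 = 1.
  i=1: a_1=1, p_1 = 1*2 + 1 = 3, q_1 = 1*1 + 0 = 1.
  i=2: a_2=1, p_2 = 1*3 + 2 = 5, q_2 = 1*1 + 1 = 2.
  i=3: a_3=1, p_3 = 1*5 + 3 = 8, q_3 = 1*2 + 1 = 3.
  i=4: a_4=13, p_4 = 13*8 + 5 = 109, q_4 = 13*3 + 2 = 41.
q_4 = 41 > 20, so the last convergent with denominator <= 20 is p_3/q_3 = 8/3.
The closest fraction with denominator <= 20 is either p_3/q_3 or the intermediate fraction (k*p_3 + p_2)/(k*q_3 + q_2) with the largest k >= 1 whose denominator stays <= 20; these approach x as k grows, and every other convergent or intermediate fraction in range is farther away.
Largest k: floor((20 - q_2)/q_3) = floor((20 - 2)/3) = 6.
That gives (6*8 + 5)/(6*3 + 2) = 53/20.
Compare the errors: |x - 8/3| = |109*3 - 8*41|/(41*3) = 1/123, and |x - 53/20| = |109*20 - 53*41|/(41*20) = 7/820.
Cross-multiplying, 1*820 = 820 < 861 = 7*123, so 1/123 is smaller: the convergent 8/3 is closer to x than 53/20.

8/3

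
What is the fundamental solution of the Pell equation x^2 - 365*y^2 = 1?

(x, y) = (23915529, 1251796)

First expand sqrt(365) as a continued fraction. With x_i = (sqrt(365) + m_i)/d_i and (m_0, d_0) = (0, 1): a_0 = floor(sqrt(365)) = 19, since 19^2 = 361 <= 365 < 400 = 20^2.
Iterate m_{i+1} = d_i*a_i - m_i, d_{i+1} = (365 - m_{i+1}^2)/d_i, a_{i+1} = floor((a_0 + m_{i+1})/d_{i+1}):
  m_1 = 1*19 - 0 = 19, d_1 = (365 - 19^2)/1 = 4/1 = 4, a_1 = floor((19 + 19)/4) = 9.
  m_2 = 4*9 - 19 = 17, d_2 = (365 - 17^2)/4 = 76/4 = 19, a_2 = floor((19 + 17)/19) = 1.
  m_3 = 19*1 - 17 = 2, d_3 = (365 - 2^2)/19 = 361/19 = 19, a_3 = floor((19 + 2)/19) = 1.
  m_4 = 19*1 - 2 = 17, d_4 = (365 - 17^2)/19 = 76/19 = 4, a_4 = floor((19 + 17)/4) = 9.
  m_5 = 4*9 - 17 = 19, d_5 = (365 - 19^2)/4 = 4/4 = 1, a_5 = floor((19 + 19)/1) = 38.
  m_6 = 1*38 - 19 = 19, d_6 = (365 - 19^2)/1 = 4/1 = 4: (m_6, d_6) = (m_1, d_1) = (19, 4), so from here the quotients repeat a_1, ..., a_5; the period length is 5.
So sqrt(365) = [19; (9, 1, 1, 9, 38)] with period length k = 5.
k is odd, so (p_{k-1}, q_{k-1}) only solves x^2 - 365y^2 = -1 and the fundamental solution of x^2 - 365y^2 = 1 is (p_{2k-1}, q_{2k-1}) = (p_9, q_9); compute convergents through index 9, running through the period twice.
Convergents (p_i = a_i*p_{i-1} + p_{i-2}, q_i = a_i*q_{i-1} + q_{i-2} with p_{-2}=0, p_{-1}=1, q_{-2}=1, q_{-1}=0):
  i=0: a_0=19, p_0 = 19*1 + 0 = 19, q_0 = 19*0 + 1 = 1.
  i=1: a_1=9, p_1 = 9*19 + 1 = 172, q_1 = 9*1 + 0 = 9.
  i=2: a_2=1, p_2 = 1*172 + 19 = 191, q_2 = 1*9 + 1 = 10.
  i=3: a_3=1, p_3 = 1*191 + 172 = 363, q_3 = 1*10 + 9 = 19.
  i=4: a_4=9, p_4 = 9*363 + 191 = 3458, q_4 = 9*19 + 10 = 181.
  i=5: a_5=38, p_5 = 38*3458 + 363 = 131767, q_5 = 38*181 + 19 = 6897.
  i=6: a_6=9, p_6 = 9*131767 + 3458 = 1189361, q_6 = 9*6897 + 181 = 62254.
  i=7: a_7=1, p_7 = 1*1189361 + 131767 = 1321128, q_7 = 1*62254 + 6897 = 69151.
  i=8: a_8=1, p_8 = 1*1321128 + 1189361 = 2510489, q_8 = 1*69151 + 62254 = 131405.
  i=9: a_9=9, p_9 = 9*2510489 + 1321128 = 23915529, q_9 = 9*131405 + 69151 = 1251796.
Indeed p_4^2 - 365*q_4^2 = 11957764 - 11957765 = -1, not +1.
Check: 23915529^2 - 365*1251796^2 = 571952527349841 - 571952527349840 = 1, so (x, y) = (23915529, 1251796) solves the equation, and by the theorem it is the least positive solution.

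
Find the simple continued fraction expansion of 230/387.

[0; 1, 1, 2, 6, 1, 1, 1, 3]

Run the Euclidean algorithm on 230 and 387; the successive quotients are the partial quotients a_0, a_1, ... (each step inverts the fractional part left over by the previous one):
  230 = 0*387 + 230, so a_0 = 0.
  387 = 1*230 + 157, so a_1 = 1.
  230 = 1*157 + 73, so a_2 = 1.
  157 = 2*73 + 11, so a_3 = 2.
  73 = 6*11 + 7, so a_4 = 6.
  11 = 1*7 + 4, so a_5 = 1.
  7 = 1*4 + 3, so a_6 = 1.
  4 = 1*3 + 1, so a_7 = 1.
  3 = 3*1 + 0, so a_8 = 3.
The remainder reaches 0 after 9 divisions, so the expansion has 9 partial quotients, read off in order.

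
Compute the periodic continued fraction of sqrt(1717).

[41; (2, 3, 2, 4, 2, 3, 2, 82)]

Write x_i = (sqrt(1717) + m_i)/d_i with (m_0, d_0) = (0, 1). a_0 = floor(sqrt(1717)) = 41, since 41^2 = 1681 <= 1717 < 1764 = 42^2.
Iterate m_{i+1} = d_i*a_i - m_i, d_{i+1} = (1717 - m_{i+1}^2)/d_i, a_{i+1} = floor((a_0 + m_{i+1})/d_{i+1}):
  m_1 = 1*41 - 0 = 41, d_1 = (1717 - 41^2)/1 = 36/1 = 36, a_1 = floor((41 + 41)/36) = 2.
  m_2 = 36*2 - 41 = 31, d_2 = (1717 - 31^2)/36 = 756/36 = 21, a_2 = floor((41 + 31)/21) = 3.
  m_3 = 21*3 - 31 = 32, d_3 = (1717 - 32^2)/21 = 693/21 = 33, a_3 = floor((41 + 32)/33) = 2.
  m_4 = 33*2 - 32 = 34, d_4 = (1717 - 34^2)/33 = 561/33 = 17, a_4 = floor((41 + 34)/17) = 4.
  m_5 = 17*4 - 34 = 34, d_5 = (1717 - 34^2)/17 = 561/17 = 33, a_5 = floor((41 + 34)/33) = 2.
  m_6 = 33*2 - 34 = 32, d_6 = (1717 - 32^2)/33 = 693/33 = 21, a_6 = floor((41 + 32)/21) = 3.
  m_7 = 21*3 - 32 = 31, d_7 = (1717 - 31^2)/21 = 756/21 = 36, a_7 = floor((41 + 31)/36) = 2.
  m_8 = 36*2 - 31 = 41, d_8 = (1717 - 41^2)/36 = 36/36 = 1, a_8 = floor((41 + 41)/1) = 82.
  m_9 = 1*82 - 41 = 41, d_9 = (1717 - 41^2)/1 = 36/1 = 36: (m_9, d_9) = (m_1, d_1) = (41, 36), so from here the quotients repeat a_1, ..., a_8; the period length is 8.
Hence the expansion of sqrt(1717) is a_0 = 41 followed by the repeating block 2, 3, 2, 4, 2, 3, 2, 82 (period 8).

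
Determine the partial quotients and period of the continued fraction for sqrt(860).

[29; (3, 14, 3, 58)]

Write x_i = (sqrt(860) + m_i)/d_i with (m_0, d_0) = (0, 1). a_0 = floor(sqrt(860)) = 29, since 29^2 = 841 <= 860 < 900 = 30^2.
Iterate m_{i+1} = d_i*a_i - m_i, d_{i+1} = (860 - m_{i+1}^2)/d_i, a_{i+1} = floor((a_0 + m_{i+1})/d_{i+1}):
  m_1 = 1*29 - 0 = 29, d_1 = (860 - 29^2)/1 = 19/1 = 19, a_1 = floor((29 + 29)/19) = 3.
  m_2 = 19*3 - 29 = 28, d_2 = (860 - 28^2)/19 = 76/19 = 4, a_2 = floor((29 + 28)/4) = 14.
  m_3 = 4*14 - 28 = 28, d_3 = (860 - 28^2)/4 = 76/4 = 19, a_3 = floor((29 + 28)/19) = 3.
  m_4 = 19*3 - 28 = 29, d_4 = (860 - 29^2)/19 = 19/19 = 1, a_4 = floor((29 + 29)/1) = 58.
  m_5 = 1*58 - 29 = 29, d_5 = (860 - 29^2)/1 = 19/1 = 19: (m_5, d_5) = (m_1, d_1) = (29, 19), so from here the quotients repeat a_1, ..., a_4; the period length is 4.
Hence the expansion of sqrt(860) is a_0 = 29 followed by the repeating block 3, 14, 3, 58 (period 4).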